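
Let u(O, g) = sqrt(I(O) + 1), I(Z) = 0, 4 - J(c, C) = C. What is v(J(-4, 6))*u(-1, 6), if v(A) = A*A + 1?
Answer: 5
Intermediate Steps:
J(c, C) = 4 - C
u(O, g) = 1 (u(O, g) = sqrt(0 + 1) = sqrt(1) = 1)
v(A) = 1 + A**2 (v(A) = A**2 + 1 = 1 + A**2)
v(J(-4, 6))*u(-1, 6) = (1 + (4 - 1*6)**2)*1 = (1 + (4 - 6)**2)*1 = (1 + (-2)**2)*1 = (1 + 4)*1 = 5*1 = 5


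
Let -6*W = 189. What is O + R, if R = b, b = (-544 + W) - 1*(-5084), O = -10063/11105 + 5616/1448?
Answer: 18136163699/4020010 ≈ 4511.5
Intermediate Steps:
W = -63/2 (W = -1/6*189 = -63/2 ≈ -31.500)
O = 5974307/2010005 (O = -10063*1/11105 + 5616*(1/1448) = -10063/11105 + 702/181 = 5974307/2010005 ≈ 2.9723)
b = 9017/2 (b = (-544 - 63/2) - 1*(-5084) = -1151/2 + 5084 = 9017/2 ≈ 4508.5)
R = 9017/2 ≈ 4508.5
O + R = 5974307/2010005 + 9017/2 = 18136163699/4020010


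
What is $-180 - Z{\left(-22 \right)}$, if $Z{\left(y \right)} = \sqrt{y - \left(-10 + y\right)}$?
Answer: $-180 - \sqrt{10} \approx -183.16$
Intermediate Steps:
$Z{\left(y \right)} = \sqrt{10}$
$-180 - Z{\left(-22 \right)} = -180 - \sqrt{10}$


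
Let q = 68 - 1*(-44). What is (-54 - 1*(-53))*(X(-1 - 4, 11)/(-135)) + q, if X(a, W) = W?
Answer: 15131/135 ≈ 112.08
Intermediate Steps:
q = 112 (q = 68 + 44 = 112)
(-54 - 1*(-53))*(X(-1 - 4, 11)/(-135)) + q = (-54 - 1*(-53))*(11/(-135)) + 112 = (-54 + 53)*(11*(-1/135)) + 112 = -1*(-11/135) + 112 = 11/135 + 112 = 15131/135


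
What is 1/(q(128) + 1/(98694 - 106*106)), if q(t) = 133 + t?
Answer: 87458/22826539 ≈ 0.0038314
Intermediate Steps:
1/(q(128) + 1/(98694 - 106*106)) = 1/((133 + 128) + 1/(98694 - 106*106)) = 1/(261 + 1/(98694 - 11236)) = 1/(261 + 1/87458) = 1/(22826539/87458) = 87458/22826539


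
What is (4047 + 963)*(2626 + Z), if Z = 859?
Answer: 17459850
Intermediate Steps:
(4047 + 963)*(2626 + Z) = (4047 + 963)*(2626 + 859) = 5010*3485 = 17459850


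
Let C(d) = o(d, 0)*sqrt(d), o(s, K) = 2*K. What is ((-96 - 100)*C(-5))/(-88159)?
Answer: 0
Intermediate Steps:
C(d) = 0 (C(d) = (2*0)*sqrt(d) = 0*sqrt(d) = 0)
((-96 - 100)*C(-5))/(-88159) = ((-96 - 100)*0)/(-88159) = -196*0*(-1/88159) = 0*(-1/88159) = 0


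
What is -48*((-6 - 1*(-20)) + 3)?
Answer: -816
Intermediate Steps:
-48*((-6 - 1*(-20)) + 3) = -48*((-6 + 20) + 3) = -48*(14 + 3) = -48*17 = -816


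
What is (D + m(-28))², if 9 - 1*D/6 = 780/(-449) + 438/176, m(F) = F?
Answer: 180270723889/390299536 ≈ 461.88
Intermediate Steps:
D = 977751/19756 (D = 54 - 6*(780/(-449) + 438/176) = 54 - 6*(780*(-1/449) + 438*(1/176)) = 54 - 6*(-780/449 + 219/88) = 54 - 6*29691/39512 = 54 - 89073/19756 = 977751/19756 ≈ 49.491)
(D + m(-28))² = (977751/19756 - 28)² = (424583/19756)² = 180270723889/390299536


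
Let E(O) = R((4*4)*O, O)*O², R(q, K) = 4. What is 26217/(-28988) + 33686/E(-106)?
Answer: -25225885/162854584 ≈ -0.15490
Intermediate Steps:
E(O) = 4*O²
26217/(-28988) + 33686/E(-106) = 26217/(-28988) + 33686/((4*(-106)²)) = 26217*(-1/28988) + 33686/((4*11236)) = -26217/28988 + 33686/44944 = -26217/28988 + 33686*(1/44944) = -26217/28988 + 16843/22472 = -25225885/162854584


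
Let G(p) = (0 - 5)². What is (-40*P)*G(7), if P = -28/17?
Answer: 28000/17 ≈ 1647.1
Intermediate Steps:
P = -28/17 (P = -28*1/17 = -28/17 ≈ -1.6471)
G(p) = 25 (G(p) = (-5)² = 25)
(-40*P)*G(7) = -40*(-28/17)*25 = (1120/17)*25 = 28000/17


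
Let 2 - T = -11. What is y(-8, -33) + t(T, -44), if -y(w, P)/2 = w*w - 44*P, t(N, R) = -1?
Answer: -3033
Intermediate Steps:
T = 13 (T = 2 - 1*(-11) = 2 + 11 = 13)
y(w, P) = -2*w² + 88*P (y(w, P) = -2*(w*w - 44*P) = -2*(w² - 44*P) = -2*w² + 88*P)
y(-8, -33) + t(T, -44) = (-2*(-8)² + 88*(-33)) - 1 = (-2*64 - 2904) - 1 = (-128 - 2904) - 1 = -3032 - 1 = -3033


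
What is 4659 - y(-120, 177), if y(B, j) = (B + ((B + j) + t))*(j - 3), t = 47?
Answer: 7443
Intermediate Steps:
y(B, j) = (-3 + j)*(47 + j + 2*B) (y(B, j) = (B + ((B + j) + 47))*(j - 3) = (B + (47 + B + j))*(-3 + j) = (47 + j + 2*B)*(-3 + j) = (-3 + j)*(47 + j + 2*B))
4659 - y(-120, 177) = 4659 - (-141 + 177² - 6*(-120) + 44*177 + 2*(-120)*177) = 4659 - (-141 + 31329 + 720 + 7788 - 42480) = 4659 - 1*(-2784) = 4659 + 2784 = 7443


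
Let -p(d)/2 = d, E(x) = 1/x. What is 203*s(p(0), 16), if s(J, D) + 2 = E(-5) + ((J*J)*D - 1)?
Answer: -3248/5 ≈ -649.60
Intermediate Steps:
p(d) = -2*d
s(J, D) = -16/5 + D*J² (s(J, D) = -2 + (1/(-5) + ((J*J)*D - 1)) = -2 + (-⅕ + (J²*D - 1)) = -2 + (-⅕ + (D*J² - 1)) = -2 + (-⅕ + (-1 + D*J²)) = -2 + (-6/5 + D*J²) = -16/5 + D*J²)
203*s(p(0), 16) = 203*(-16/5 + 16*(-2*0)²) = 203*(-16/5 + 16*0²) = 203*(-16/5 + 16*0) = 203*(-16/5 + 0) = 203*(-16/5) = -3248/5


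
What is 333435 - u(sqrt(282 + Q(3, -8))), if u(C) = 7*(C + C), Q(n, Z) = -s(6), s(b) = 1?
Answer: 333435 - 14*sqrt(281) ≈ 3.3320e+5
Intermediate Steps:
Q(n, Z) = -1 (Q(n, Z) = -1*1 = -1)
u(C) = 14*C (u(C) = 7*(2*C) = 14*C)
333435 - u(sqrt(282 + Q(3, -8))) = 333435 - 14*sqrt(282 - 1) = 333435 - 14*sqrt(281)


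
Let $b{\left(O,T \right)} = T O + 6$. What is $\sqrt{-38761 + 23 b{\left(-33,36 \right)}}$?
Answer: $i \sqrt{65947} \approx 256.8 i$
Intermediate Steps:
$b{\left(O,T \right)} = 6 + O T$ ($b{\left(O,T \right)} = O T + 6 = 6 + O T$)
$\sqrt{-38761 + 23 b{\left(-33,36 \right)}} = \sqrt{-38761 + 23 \left(6 - 1188\right)} = \sqrt{-38761 + 23 \left(-1182\right)} = \sqrt{-38761 - 27186} = \sqrt{-65947} = i \sqrt{65947}$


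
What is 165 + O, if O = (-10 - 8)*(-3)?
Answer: 219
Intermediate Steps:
O = 54 (O = -18*(-3) = 54)
165 + O = 165 + 54 = 219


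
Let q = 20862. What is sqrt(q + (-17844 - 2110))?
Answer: 2*sqrt(227) ≈ 30.133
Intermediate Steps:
sqrt(q + (-17844 - 2110)) = sqrt(20862 + (-17844 - 2110)) = sqrt(20862 - 19954) = sqrt(908) = 2*sqrt(227)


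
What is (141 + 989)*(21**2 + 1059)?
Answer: 1695000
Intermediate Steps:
(141 + 989)*(21**2 + 1059) = 1130*(441 + 1059) = 1130*1500 = 1695000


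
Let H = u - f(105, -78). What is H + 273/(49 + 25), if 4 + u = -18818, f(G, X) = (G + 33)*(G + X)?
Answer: -1668279/74 ≈ -22544.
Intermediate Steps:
f(G, X) = (33 + G)*(G + X)
u = -18822 (u = -4 - 18818 = -18822)
H = -22548 (H = -18822 - (105² + 33*105 + 33*(-78) + 105*(-78)) = -18822 - (11025 + 3465 - 2574 - 8190) = -18822 - 1*3726 = -18822 - 3726 = -22548)
H + 273/(49 + 25) = -22548 + 273/(49 + 25) = -22548 + 273/74 = -1668279/74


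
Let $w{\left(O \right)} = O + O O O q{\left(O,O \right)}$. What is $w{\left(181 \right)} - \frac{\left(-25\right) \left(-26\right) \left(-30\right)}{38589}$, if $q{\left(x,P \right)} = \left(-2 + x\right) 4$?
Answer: $\frac{54612371408531}{12863} \approx 4.2457 \cdot 10^{9}$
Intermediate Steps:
$q{\left(x,P \right)} = -8 + 4 x$
$w{\left(O \right)} = O + O^{3} \left(-8 + 4 O\right)$ ($w{\left(O \right)} = O + O O O \left(-8 + 4 O\right) = O + O^{2} O \left(-8 + 4 O\right) = O + O^{3} \left(-8 + 4 O\right)$)
$w{\left(181 \right)} - \frac{\left(-25\right) \left(-26\right) \left(-30\right)}{38589} = 181 \left(1 + 4 \cdot 181^{2} \left(-2 + 181\right)\right) - \frac{\left(-25\right) \left(-26\right) \left(-30\right)}{38589} = 181 \left(1 + 4 \cdot 32761 \cdot 179\right) - 650 \left(-30\right) \frac{1}{38589} = 181 \left(1 + 23456876\right) - \left(-19500\right) \frac{1}{38589} = 181 \cdot 23456877 - - \frac{6500}{12863} = 4245694737 + \frac{6500}{12863} = \frac{54612371408531}{12863}$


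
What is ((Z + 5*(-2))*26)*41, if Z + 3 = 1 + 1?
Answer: -11726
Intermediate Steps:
Z = -1 (Z = -3 + (1 + 1) = -3 + 2 = -1)
((Z + 5*(-2))*26)*41 = ((-1 + 5*(-2))*26)*41 = ((-1 - 10)*26)*41 = -11*26*41 = -286*41 = -11726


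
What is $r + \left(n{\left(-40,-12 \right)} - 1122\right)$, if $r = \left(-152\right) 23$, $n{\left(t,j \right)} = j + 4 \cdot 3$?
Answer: $-4618$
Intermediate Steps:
$n{\left(t,j \right)} = 12 + j$ ($n{\left(t,j \right)} = j + 12 = 12 + j$)
$r = -3496$
$r + \left(n{\left(-40,-12 \right)} - 1122\right) = -3496 + \left(\left(12 - 12\right) - 1122\right) = -3496 + \left(0 - 1122\right) = -3496 - 1122 = -4618$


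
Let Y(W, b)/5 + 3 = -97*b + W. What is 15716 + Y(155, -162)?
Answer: 95046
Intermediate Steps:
Y(W, b) = -15 - 485*b + 5*W (Y(W, b) = -15 + 5*(-97*b + W) = -15 + 5*(W - 97*b) = -15 + (-485*b + 5*W) = -15 - 485*b + 5*W)
15716 + Y(155, -162) = 15716 + (-15 - 485*(-162) + 5*155) = 15716 + (-15 + 78570 + 775) = 15716 + 79330 = 95046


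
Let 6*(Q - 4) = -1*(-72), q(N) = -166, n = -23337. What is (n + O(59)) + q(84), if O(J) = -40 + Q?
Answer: -23527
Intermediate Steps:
Q = 16 (Q = 4 + (-1*(-72))/6 = 4 + (1/6)*72 = 4 + 12 = 16)
O(J) = -24 (O(J) = -40 + 16 = -24)
(n + O(59)) + q(84) = (-23337 - 24) - 166 = -23361 - 166 = -23527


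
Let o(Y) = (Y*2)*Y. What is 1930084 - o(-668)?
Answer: 1037636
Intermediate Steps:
o(Y) = 2*Y² (o(Y) = (2*Y)*Y = 2*Y²)
1930084 - o(-668) = 1930084 - 2*(-668)² = 1930084 - 2*446224 = 1930084 - 1*892448 = 1930084 - 892448 = 1037636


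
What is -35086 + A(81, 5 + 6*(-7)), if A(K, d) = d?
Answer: -35123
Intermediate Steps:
-35086 + A(81, 5 + 6*(-7)) = -35086 + (5 + 6*(-7)) = -35086 + (5 - 42) = -35086 - 37 = -35123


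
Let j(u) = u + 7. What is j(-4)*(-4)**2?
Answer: 48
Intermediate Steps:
j(u) = 7 + u
j(-4)*(-4)**2 = (7 - 4)*(-4)**2 = 3*16 = 48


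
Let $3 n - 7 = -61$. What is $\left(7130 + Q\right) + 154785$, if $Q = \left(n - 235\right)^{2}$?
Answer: $225924$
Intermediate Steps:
$n = -18$ ($n = \frac{7}{3} + \frac{1}{3} \left(-61\right) = \frac{7}{3} - \frac{61}{3} = -18$)
$Q = 64009$ ($Q = \left(-18 - 235\right)^{2} = \left(-253\right)^{2} = 64009$)
$\left(7130 + Q\right) + 154785 = \left(7130 + 64009\right) + 154785 = 71139 + 154785 = 225924$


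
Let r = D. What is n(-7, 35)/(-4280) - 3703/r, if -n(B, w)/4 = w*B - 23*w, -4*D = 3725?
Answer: 1193759/398575 ≈ 2.9951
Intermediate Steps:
D = -3725/4 (D = -¼*3725 = -3725/4 ≈ -931.25)
r = -3725/4 ≈ -931.25
n(B, w) = 92*w - 4*B*w (n(B, w) = -4*(w*B - 23*w) = -4*(B*w - 23*w) = -4*(-23*w + B*w) = 92*w - 4*B*w)
n(-7, 35)/(-4280) - 3703/r = (4*35*(23 - 1*(-7)))/(-4280) - 3703/(-3725/4) = (4*35*(23 + 7))*(-1/4280) - 3703*(-4/3725) = (4*35*30)*(-1/4280) + 14812/3725 = 4200*(-1/4280) + 14812/3725 = -105/107 + 14812/3725 = 1193759/398575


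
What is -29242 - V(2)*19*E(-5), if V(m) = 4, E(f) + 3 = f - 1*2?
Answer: -28482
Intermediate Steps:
E(f) = -5 + f (E(f) = -3 + (f - 1*2) = -3 + (f - 2) = -3 + (-2 + f) = -5 + f)
-29242 - V(2)*19*E(-5) = -29242 - 4*19*(-5 - 5) = -29242 - 76*(-10) = -29242 - 1*(-760) = -29242 + 760 = -28482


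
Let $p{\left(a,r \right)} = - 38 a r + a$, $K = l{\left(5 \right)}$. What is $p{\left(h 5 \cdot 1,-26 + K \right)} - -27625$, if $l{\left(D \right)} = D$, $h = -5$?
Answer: $7650$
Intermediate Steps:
$K = 5$
$p{\left(a,r \right)} = a - 38 a r$ ($p{\left(a,r \right)} = - 38 a r + a = a - 38 a r$)
$p{\left(h 5 \cdot 1,-26 + K \right)} - -27625 = \left(-5\right) 5 \cdot 1 \left(1 - 38 \left(-26 + 5\right)\right) - -27625 = \left(-25\right) 1 \left(1 - -798\right) + 27625 = - 25 \left(1 + 798\right) + 27625 = \left(-25\right) 799 + 27625 = -19975 + 27625 = 7650$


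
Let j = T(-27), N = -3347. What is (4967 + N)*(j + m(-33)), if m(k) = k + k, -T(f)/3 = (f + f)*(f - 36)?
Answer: -16640640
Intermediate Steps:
T(f) = -6*f*(-36 + f) (T(f) = -3*(f + f)*(f - 36) = -3*2*f*(-36 + f) = -6*f*(-36 + f))
j = -10206 (j = 6*(-27)*(36 - 1*(-27)) = 6*(-27)*(36 + 27) = 6*(-27)*63 = -10206)
m(k) = 2*k
(4967 + N)*(j + m(-33)) = (4967 - 3347)*(-10206 + 2*(-33)) = 1620*(-10206 - 66) = 1620*(-10272) = -16640640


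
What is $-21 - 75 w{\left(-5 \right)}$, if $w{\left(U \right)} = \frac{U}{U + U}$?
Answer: $- \frac{117}{2} \approx -58.5$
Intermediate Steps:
$w{\left(U \right)} = \frac{1}{2}$ ($w{\left(U \right)} = \frac{U}{2 U} = U \frac{1}{2 U} = \frac{1}{2}$)
$-21 - 75 w{\left(-5 \right)} = -21 - \frac{75}{2} = - \frac{117}{2}$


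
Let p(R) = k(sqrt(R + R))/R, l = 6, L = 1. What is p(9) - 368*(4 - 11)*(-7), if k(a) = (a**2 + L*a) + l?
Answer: -54088/3 + sqrt(2)/3 ≈ -18029.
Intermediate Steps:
k(a) = 6 + a + a**2 (k(a) = (a**2 + 1*a) + 6 = (a**2 + a) + 6 = (a + a**2) + 6 = 6 + a + a**2)
p(R) = (6 + 2*R + sqrt(2)*sqrt(R))/R (p(R) = (6 + sqrt(R + R) + (sqrt(R + R))**2)/R = (6 + sqrt(2*R) + (sqrt(2*R))**2)/R = (6 + sqrt(2)*sqrt(R) + (sqrt(2)*sqrt(R))**2)/R = (6 + sqrt(2)*sqrt(R) + 2*R)/R = (6 + 2*R + sqrt(2)*sqrt(R))/R)
p(9) - 368*(4 - 11)*(-7) = (2 + 6/9 + sqrt(2)/sqrt(9)) - 368*(4 - 11)*(-7) = (2 + 6*(1/9) + sqrt(2)*(1/3)) - (-2576)*(-7) = (2 + 2/3 + sqrt(2)/3) - 368*49 = (8/3 + sqrt(2)/3) - 18032 = -54088/3 + sqrt(2)/3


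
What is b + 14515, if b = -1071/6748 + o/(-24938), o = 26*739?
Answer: 174460814835/12020116 ≈ 14514.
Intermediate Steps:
o = 19214
b = -11168905/12020116 (b = -1071/6748 + 19214/(-24938) = -1071*1/6748 + 19214*(-1/24938) = -153/964 - 9607/12469 = -11168905/12020116 ≈ -0.92918)
b + 14515 = -11168905/12020116 + 14515 = 174460814835/12020116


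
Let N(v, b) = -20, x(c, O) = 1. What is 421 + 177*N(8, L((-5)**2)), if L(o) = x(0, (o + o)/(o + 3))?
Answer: -3119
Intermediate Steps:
L(o) = 1
421 + 177*N(8, L((-5)**2)) = 421 + 177*(-20) = 421 - 3540 = -3119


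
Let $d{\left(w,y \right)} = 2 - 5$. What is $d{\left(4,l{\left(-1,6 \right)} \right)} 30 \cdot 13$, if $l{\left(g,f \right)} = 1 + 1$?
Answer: $-1170$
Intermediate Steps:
$l{\left(g,f \right)} = 2$
$d{\left(w,y \right)} = -3$
$d{\left(4,l{\left(-1,6 \right)} \right)} 30 \cdot 13 = \left(-3\right) 30 \cdot 13 = \left(-90\right) 13 = -1170$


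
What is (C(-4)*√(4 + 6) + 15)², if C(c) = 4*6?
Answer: 5985 + 720*√10 ≈ 8261.8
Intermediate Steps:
C(c) = 24
(C(-4)*√(4 + 6) + 15)² = (24*√(4 + 6) + 15)² = (24*√10 + 15)² = (15 + 24*√10)²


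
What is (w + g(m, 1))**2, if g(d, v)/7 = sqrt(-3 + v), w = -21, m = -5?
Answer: 343 - 294*I*sqrt(2) ≈ 343.0 - 415.78*I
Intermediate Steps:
g(d, v) = 7*sqrt(-3 + v)
(w + g(m, 1))**2 = (-21 + 7*sqrt(-3 + 1))**2 = (-21 + 7*sqrt(-2))**2 = (-21 + 7*(I*sqrt(2)))**2 = (-21 + 7*I*sqrt(2))**2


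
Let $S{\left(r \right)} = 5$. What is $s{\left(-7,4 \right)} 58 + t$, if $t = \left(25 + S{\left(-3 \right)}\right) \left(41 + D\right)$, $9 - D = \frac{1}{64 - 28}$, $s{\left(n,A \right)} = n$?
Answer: $\frac{6559}{6} \approx 1093.2$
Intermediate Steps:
$D = \frac{323}{36}$ ($D = 9 - \frac{1}{64 - 28} = 9 - \frac{1}{36} = \frac{323}{36} \approx 8.9722$)
$t = \frac{8995}{6}$ ($t = \left(25 + 5\right) \left(41 + \frac{323}{36}\right) = 30 \cdot \frac{1799}{36} = \frac{8995}{6} \approx 1499.2$)
$s{\left(-7,4 \right)} 58 + t = \left(-7\right) 58 + \frac{8995}{6} = -406 + \frac{8995}{6} = \frac{6559}{6}$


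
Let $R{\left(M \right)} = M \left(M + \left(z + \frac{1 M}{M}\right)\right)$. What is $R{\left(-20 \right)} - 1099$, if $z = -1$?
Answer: $-699$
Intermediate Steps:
$R{\left(M \right)} = M^{2}$ ($R{\left(M \right)} = M \left(M - \left(1 - \frac{1 M}{M}\right)\right) = M \left(M - \left(1 - \frac{M}{M}\right)\right) = M \left(M + \left(-1 + 1\right)\right) = M \left(M + 0\right) = M M = M^{2}$)
$R{\left(-20 \right)} - 1099 = \left(-20\right)^{2} - 1099 = 400 - 1099 = -699$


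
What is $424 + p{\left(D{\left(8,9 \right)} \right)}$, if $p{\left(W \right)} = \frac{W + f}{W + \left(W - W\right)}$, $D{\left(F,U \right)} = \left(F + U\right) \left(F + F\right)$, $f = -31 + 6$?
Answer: $\frac{115575}{272} \approx 424.91$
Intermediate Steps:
$f = -25$
$D{\left(F,U \right)} = 2 F \left(F + U\right)$ ($D{\left(F,U \right)} = \left(F + U\right) 2 F = 2 F \left(F + U\right)$)
$p{\left(W \right)} = \frac{-25 + W}{W}$ ($p{\left(W \right)} = \frac{W - 25}{W + \left(W - W\right)} = \frac{-25 + W}{W + 0} = \frac{-25 + W}{W}$)
$424 + p{\left(D{\left(8,9 \right)} \right)} = 424 + \frac{-25 + 2 \cdot 8 \left(8 + 9\right)}{2 \cdot 8 \left(8 + 9\right)} = 424 + \frac{-25 + 2 \cdot 8 \cdot 17}{2 \cdot 8 \cdot 17} = 424 + \frac{-25 + 272}{272} = 424 + \frac{1}{272} \cdot 247 = 424 + \frac{247}{272} = \frac{115575}{272}$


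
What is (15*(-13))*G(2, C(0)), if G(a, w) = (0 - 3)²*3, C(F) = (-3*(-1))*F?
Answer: -5265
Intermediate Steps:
C(F) = 3*F
G(a, w) = 27 (G(a, w) = (-3)²*3 = 9*3 = 27)
(15*(-13))*G(2, C(0)) = (15*(-13))*27 = -195*27 = -5265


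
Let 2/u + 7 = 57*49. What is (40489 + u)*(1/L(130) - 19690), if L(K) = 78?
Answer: -43311000397391/54327 ≈ -7.9723e+8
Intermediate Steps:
u = 1/1393 (u = 2/(-7 + 57*49) = 2/(-7 + 2793) = 2/2786 = 2*(1/2786) = 1/1393 ≈ 0.00071787)
(40489 + u)*(1/L(130) - 19690) = (40489 + 1/1393)*(1/78 - 19690) = 56401178*(1/78 - 19690)/1393 = (56401178/1393)*(-1535819/78) = -43311000397391/54327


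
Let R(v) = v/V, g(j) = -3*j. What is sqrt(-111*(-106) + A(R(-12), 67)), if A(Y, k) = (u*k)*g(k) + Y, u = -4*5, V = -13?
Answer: sqrt(47507070)/13 ≈ 530.20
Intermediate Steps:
u = -20
R(v) = -v/13 (R(v) = v/(-13) = v*(-1/13) = -v/13)
A(Y, k) = Y + 60*k**2 (A(Y, k) = (-20*k)*(-3*k) + Y = 60*k**2 + Y = Y + 60*k**2)
sqrt(-111*(-106) + A(R(-12), 67)) = sqrt(-111*(-106) + (-1/13*(-12) + 60*67**2)) = sqrt(11766 + (12/13 + 60*4489)) = sqrt(11766 + (12/13 + 269340)) = sqrt(11766 + 3501432/13) = sqrt(3654390/13) = sqrt(47507070)/13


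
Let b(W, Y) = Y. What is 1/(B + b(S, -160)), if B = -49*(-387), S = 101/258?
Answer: 1/18803 ≈ 5.3183e-5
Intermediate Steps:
S = 101/258 (S = 101*(1/258) = 101/258 ≈ 0.39147)
B = 18963
1/(B + b(S, -160)) = 1/(18963 - 160) = 1/18803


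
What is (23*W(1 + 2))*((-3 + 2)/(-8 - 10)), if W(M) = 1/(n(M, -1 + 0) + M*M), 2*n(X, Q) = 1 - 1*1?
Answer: 23/162 ≈ 0.14198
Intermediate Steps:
n(X, Q) = 0 (n(X, Q) = (1 - 1*1)/2 = (1 - 1)/2 = (½)*0 = 0)
W(M) = M⁻² (W(M) = 1/(0 + M*M) = 1/(0 + M²) = 1/(M²) = M⁻²)
(23*W(1 + 2))*((-3 + 2)/(-8 - 10)) = (23/(1 + 2)²)*((-3 + 2)/(-8 - 10)) = (23/3²)*(-1/(-18)) = (23*(⅑))*(-1*(-1/18)) = (23/9)*(1/18) = 23/162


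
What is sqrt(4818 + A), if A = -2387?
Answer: sqrt(2431) ≈ 49.305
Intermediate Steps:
sqrt(4818 + A) = sqrt(4818 - 2387) = sqrt(2431)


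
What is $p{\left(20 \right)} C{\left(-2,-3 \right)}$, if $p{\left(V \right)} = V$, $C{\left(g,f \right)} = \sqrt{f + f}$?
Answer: $20 i \sqrt{6} \approx 48.99 i$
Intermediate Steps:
$C{\left(g,f \right)} = \sqrt{2} \sqrt{f}$ ($C{\left(g,f \right)} = \sqrt{2 f} = \sqrt{2} \sqrt{f}$)
$p{\left(20 \right)} C{\left(-2,-3 \right)} = 20 \sqrt{2} \sqrt{-3} = 20 \sqrt{2} i \sqrt{3} = 20 i \sqrt{6}$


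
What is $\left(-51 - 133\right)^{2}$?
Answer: $33856$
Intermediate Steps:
$\left(-51 - 133\right)^{2} = \left(-184\right)^{2} = 33856$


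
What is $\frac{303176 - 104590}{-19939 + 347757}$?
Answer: $\frac{99293}{163909} \approx 0.60578$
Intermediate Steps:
$\frac{303176 - 104590}{-19939 + 347757} = \frac{198586}{327818} = 198586 \cdot \frac{1}{327818} = \frac{99293}{163909}$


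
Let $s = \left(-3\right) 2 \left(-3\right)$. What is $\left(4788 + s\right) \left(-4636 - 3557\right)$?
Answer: $-39375558$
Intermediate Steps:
$s = 18$ ($s = \left(-6\right) \left(-3\right) = 18$)
$\left(4788 + s\right) \left(-4636 - 3557\right) = \left(4788 + 18\right) \left(-4636 - 3557\right) = 4806 \left(-8193\right) = -39375558$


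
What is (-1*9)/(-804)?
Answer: 3/268 ≈ 0.011194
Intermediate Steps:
(-1*9)/(-804) = -1/804*(-9) = 3/268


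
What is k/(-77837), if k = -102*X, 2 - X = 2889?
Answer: -294474/77837 ≈ -3.7832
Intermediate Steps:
X = -2887 (X = 2 - 1*2889 = 2 - 2889 = -2887)
k = 294474 (k = -102*(-2887) = 294474)
k/(-77837) = 294474/(-77837) = 294474*(-1/77837) = -294474/77837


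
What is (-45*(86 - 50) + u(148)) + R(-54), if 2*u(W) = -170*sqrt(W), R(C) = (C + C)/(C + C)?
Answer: -1619 - 170*sqrt(37) ≈ -2653.1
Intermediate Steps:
R(C) = 1 (R(C) = (2*C)/((2*C)) = (2*C)*(1/(2*C)) = 1)
u(W) = -85*sqrt(W) (u(W) = (-170*sqrt(W))/2 = -85*sqrt(W))
(-45*(86 - 50) + u(148)) + R(-54) = (-45*(86 - 50) - 170*sqrt(37)) + 1 = (-45*36 - 170*sqrt(37)) + 1 = (-1620 - 170*sqrt(37)) + 1 = -1619 - 170*sqrt(37)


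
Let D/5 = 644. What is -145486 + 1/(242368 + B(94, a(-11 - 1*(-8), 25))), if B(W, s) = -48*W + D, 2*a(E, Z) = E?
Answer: -35073182935/241076 ≈ -1.4549e+5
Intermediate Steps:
D = 3220 (D = 5*644 = 3220)
a(E, Z) = E/2
B(W, s) = 3220 - 48*W (B(W, s) = -48*W + 3220 = 3220 - 48*W)
-145486 + 1/(242368 + B(94, a(-11 - 1*(-8), 25))) = -145486 + 1/(242368 + (3220 - 48*94)) = -145486 + 1/(242368 + (3220 - 4512)) = -145486 + 1/(242368 - 1292) = -145486 + 1/241076 = -35073182935/241076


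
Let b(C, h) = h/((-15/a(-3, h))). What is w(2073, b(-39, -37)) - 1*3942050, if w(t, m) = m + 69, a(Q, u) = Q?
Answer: -19709942/5 ≈ -3.9420e+6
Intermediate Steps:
b(C, h) = h/5 (b(C, h) = h/((-15/(-3))) = h/((-15*(-⅓))) = h/5)
w(t, m) = 69 + m
w(2073, b(-39, -37)) - 1*3942050 = (69 + (⅕)*(-37)) - 1*3942050 = (69 - 37/5) - 3942050 = 308/5 - 3942050 = -19709942/5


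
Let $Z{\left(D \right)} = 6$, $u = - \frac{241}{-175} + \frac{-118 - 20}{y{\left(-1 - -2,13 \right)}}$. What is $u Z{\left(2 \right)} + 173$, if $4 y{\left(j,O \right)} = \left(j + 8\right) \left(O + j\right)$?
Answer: $\frac{27121}{175} \approx 154.98$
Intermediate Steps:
$y{\left(j,O \right)} = \frac{\left(8 + j\right) \left(O + j\right)}{4}$ ($y{\left(j,O \right)} = \frac{\left(j + 8\right) \left(O + j\right)}{4} = \frac{\left(8 + j\right) \left(O + j\right)}{4}$)
$u = - \frac{1577}{525}$ ($u = - \frac{241}{-175} + \frac{-118 - 20}{2 \cdot 13 + 2 \left(-1 - -2\right) + \frac{\left(-1 - -2\right)^{2}}{4} + \frac{1}{4} \cdot 13 \left(-1 - -2\right)} = \left(-241\right) \left(- \frac{1}{175}\right) + \frac{-118 - 20}{26 + 2 \left(-1 + 2\right) + \frac{\left(-1 + 2\right)^{2}}{4} + \frac{1}{4} \cdot 13 \left(-1 + 2\right)} = \frac{241}{175} - \frac{138}{26 + 2 \cdot 1 + \frac{1^{2}}{4} + \frac{1}{4} \cdot 13 \cdot 1} = \frac{241}{175} - \frac{138}{26 + 2 + \frac{1}{4} \cdot 1 + \frac{13}{4}} = \frac{241}{175} - \frac{138}{26 + 2 + \frac{1}{4} + \frac{13}{4}} = \frac{241}{175} - \frac{138}{\frac{63}{2}} = \frac{241}{175} - \frac{92}{21} = - \frac{1577}{525} \approx -3.0038$)
$u Z{\left(2 \right)} + 173 = \left(- \frac{1577}{525}\right) 6 + 173 = - \frac{3154}{175} + 173 = \frac{27121}{175}$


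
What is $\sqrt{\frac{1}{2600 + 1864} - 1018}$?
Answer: $\frac{i \sqrt{140874881}}{372} \approx 31.906 i$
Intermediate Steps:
$\sqrt{\frac{1}{2600 + 1864} - 1018} = \sqrt{\frac{1}{4464} - 1018} = \sqrt{- \frac{4544351}{4464}} = \frac{i \sqrt{140874881}}{372}$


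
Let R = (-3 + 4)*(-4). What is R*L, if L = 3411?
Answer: -13644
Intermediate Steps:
R = -4 (R = 1*(-4) = -4)
R*L = -4*3411 = -13644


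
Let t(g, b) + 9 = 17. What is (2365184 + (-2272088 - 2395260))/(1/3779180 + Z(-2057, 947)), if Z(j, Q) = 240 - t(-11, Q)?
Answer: -2900097381840/292256587 ≈ -9923.1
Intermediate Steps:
t(g, b) = 8 (t(g, b) = -9 + 17 = 8)
Z(j, Q) = 232 (Z(j, Q) = 240 - 1*8 = 240 - 8 = 232)
(2365184 + (-2272088 - 2395260))/(1/3779180 + Z(-2057, 947)) = (2365184 + (-2272088 - 2395260))/(1/3779180 + 232) = (2365184 - 4667348)/(1/3779180 + 232) = -2302164/876769761/3779180 = -2302164*3779180/876769761 = -2900097381840/292256587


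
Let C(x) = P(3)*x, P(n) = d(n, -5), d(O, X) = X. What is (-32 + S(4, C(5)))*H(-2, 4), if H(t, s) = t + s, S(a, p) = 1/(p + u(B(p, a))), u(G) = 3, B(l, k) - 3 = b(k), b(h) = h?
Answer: -705/11 ≈ -64.091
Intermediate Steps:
B(l, k) = 3 + k
P(n) = -5
C(x) = -5*x
S(a, p) = 1/(3 + p) (S(a, p) = 1/(p + 3) = 1/(3 + p))
H(t, s) = s + t
(-32 + S(4, C(5)))*H(-2, 4) = (-32 + 1/(3 - 5*5))*(4 - 2) = (-32 + 1/(3 - 25))*2 = (-32 + 1/(-22))*2 = (-32 - 1/22)*2 = -705/22*2 = -705/11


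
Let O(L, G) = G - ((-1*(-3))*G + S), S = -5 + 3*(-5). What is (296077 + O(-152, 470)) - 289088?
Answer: 6069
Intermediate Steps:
S = -20 (S = -5 - 15 = -20)
O(L, G) = 20 - 2*G (O(L, G) = G - ((-1*(-3))*G - 20) = G - (3*G - 20) = G - (-20 + 3*G) = G + (20 - 3*G) = 20 - 2*G)
(296077 + O(-152, 470)) - 289088 = (296077 + (20 - 2*470)) - 289088 = (296077 + (20 - 940)) - 289088 = (296077 - 920) - 289088 = 295157 - 289088 = 6069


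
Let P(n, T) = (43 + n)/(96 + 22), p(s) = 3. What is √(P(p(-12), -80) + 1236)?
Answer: √4303873/59 ≈ 35.162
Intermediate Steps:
P(n, T) = 43/118 + n/118 (P(n, T) = (43 + n)/118 = (43 + n)*(1/118) = 43/118 + n/118)
√(P(p(-12), -80) + 1236) = √((43/118 + (1/118)*3) + 1236) = √((43/118 + 3/118) + 1236) = √(23/59 + 1236) = √(72947/59) = √4303873/59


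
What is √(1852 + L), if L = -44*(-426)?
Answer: 2*√5149 ≈ 143.51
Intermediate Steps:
L = 18744
√(1852 + L) = √(1852 + 18744) = √20596 = 2*√5149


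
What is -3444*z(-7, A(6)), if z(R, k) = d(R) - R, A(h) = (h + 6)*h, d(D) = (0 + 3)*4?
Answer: -65436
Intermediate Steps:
d(D) = 12 (d(D) = 3*4 = 12)
A(h) = h*(6 + h) (A(h) = (6 + h)*h = h*(6 + h))
z(R, k) = 12 - R
-3444*z(-7, A(6)) = -3444*(12 - 1*(-7)) = -3444*(12 + 7) = -3444*19 = -65436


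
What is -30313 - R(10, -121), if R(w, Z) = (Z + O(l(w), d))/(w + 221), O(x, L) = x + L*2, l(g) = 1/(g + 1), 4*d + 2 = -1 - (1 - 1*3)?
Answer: -154047995/5082 ≈ -30312.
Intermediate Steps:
d = -¼ (d = -½ + (-1 - (1 - 1*3))/4 = -½ + (-1 - (1 - 3))/4 = -½ + (-1 - 1*(-2))/4 = -½ + (-1 + 2)/4 = -½ + (¼)*1 = -½ + ¼ = -¼ ≈ -0.25000)
l(g) = 1/(1 + g)
O(x, L) = x + 2*L
R(w, Z) = (-½ + Z + 1/(1 + w))/(221 + w) (R(w, Z) = (Z + (1/(1 + w) + 2*(-¼)))/(w + 221) = (Z + (1/(1 + w) - ½))/(221 + w) = (Z + (-½ + 1/(1 + w)))/(221 + w) = (-½ + Z + 1/(1 + w))/(221 + w))
-30313 - R(10, -121) = -30313 - (2 + (1 + 10)*(-1 + 2*(-121)))/(2*(1 + 10)*(221 + 10)) = -30313 - (2 + 11*(-1 - 242))/(2*11*231) = -30313 - (2 + 11*(-243))/(2*11*231) = -30313 - (2 - 2673)/(2*11*231) = -30313 - (-2671)/(2*11*231) = -30313 - 1*(-2671/5082) = -30313 + 2671/5082 = -154047995/5082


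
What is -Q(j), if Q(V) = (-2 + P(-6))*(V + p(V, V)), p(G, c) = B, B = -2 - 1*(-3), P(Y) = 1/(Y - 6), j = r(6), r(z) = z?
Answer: 175/12 ≈ 14.583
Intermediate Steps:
j = 6
P(Y) = 1/(-6 + Y)
B = 1 (B = -2 + 3 = 1)
p(G, c) = 1
Q(V) = -25/12 - 25*V/12 (Q(V) = (-2 + 1/(-6 - 6))*(V + 1) = (-2 + 1/(-12))*(1 + V) = (-2 - 1/12)*(1 + V) = -25*(1 + V)/12 = -25/12 - 25*V/12)
-Q(j) = -(-25/12 - 25/12*6) = -(-25/12 - 25/2) = -1*(-175/12) = 175/12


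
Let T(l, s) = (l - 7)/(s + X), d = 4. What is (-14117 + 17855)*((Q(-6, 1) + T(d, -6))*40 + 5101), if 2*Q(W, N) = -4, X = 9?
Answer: 18618978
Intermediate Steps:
Q(W, N) = -2 (Q(W, N) = (½)*(-4) = -2)
T(l, s) = (-7 + l)/(9 + s) (T(l, s) = (l - 7)/(s + 9) = (-7 + l)/(9 + s))
(-14117 + 17855)*((Q(-6, 1) + T(d, -6))*40 + 5101) = (-14117 + 17855)*((-2 + (-7 + 4)/(9 - 6))*40 + 5101) = 3738*((-2 - 3/3)*40 + 5101) = 3738*((-2 + (⅓)*(-3))*40 + 5101) = 3738*((-2 - 1)*40 + 5101) = 3738*(-3*40 + 5101) = 3738*(-120 + 5101) = 3738*4981 = 18618978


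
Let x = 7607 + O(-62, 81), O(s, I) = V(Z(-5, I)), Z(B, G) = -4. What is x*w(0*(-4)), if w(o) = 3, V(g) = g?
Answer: 22809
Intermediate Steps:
O(s, I) = -4
x = 7603 (x = 7607 - 4 = 7603)
x*w(0*(-4)) = 7603*3 = 22809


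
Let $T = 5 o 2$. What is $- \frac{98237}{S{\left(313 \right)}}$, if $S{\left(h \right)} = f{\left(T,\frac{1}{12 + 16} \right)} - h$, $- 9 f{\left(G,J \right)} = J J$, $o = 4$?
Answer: $\frac{693160272}{2208529} \approx 313.86$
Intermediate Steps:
$T = 40$ ($T = 5 \cdot 4 \cdot 2 = 20 \cdot 2 = 40$)
$f{\left(G,J \right)} = - \frac{J^{2}}{9}$ ($f{\left(G,J \right)} = - \frac{J J}{9} = - \frac{J^{2}}{9}$)
$S{\left(h \right)} = - \frac{1}{7056} - h$ ($S{\left(h \right)} = - \frac{\left(\frac{1}{12 + 16}\right)^{2}}{9} - h = - \frac{\left(\frac{1}{28}\right)^{2}}{9} - h = - \frac{1}{9 \cdot 784} - h = \left(- \frac{1}{9}\right) \frac{1}{784} - h = - \frac{1}{7056} - h$)
$- \frac{98237}{S{\left(313 \right)}} = - \frac{98237}{- \frac{1}{7056} - 313} = - \frac{98237}{- \frac{2208529}{7056}} = \left(-98237\right) \left(- \frac{7056}{2208529}\right) = \frac{693160272}{2208529}$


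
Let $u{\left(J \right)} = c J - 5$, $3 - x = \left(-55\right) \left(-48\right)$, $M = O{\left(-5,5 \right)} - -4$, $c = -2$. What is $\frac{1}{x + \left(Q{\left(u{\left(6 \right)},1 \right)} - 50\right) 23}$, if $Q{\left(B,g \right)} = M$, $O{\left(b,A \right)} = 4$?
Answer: $- \frac{1}{3603} \approx -0.00027755$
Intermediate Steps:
$M = 8$ ($M = 4 - -4 = 4 + 4 = 8$)
$x = -2637$ ($x = 3 - \left(-55\right) \left(-48\right) = 3 - 2640 = -2637$)
$u{\left(J \right)} = -5 - 2 J$ ($u{\left(J \right)} = - 2 J - 5 = -5 - 2 J$)
$Q{\left(B,g \right)} = 8$
$\frac{1}{x + \left(Q{\left(u{\left(6 \right)},1 \right)} - 50\right) 23} = \frac{1}{-2637 + \left(8 - 50\right) 23} = \frac{1}{-2637 - 966} = \frac{1}{-3603} = - \frac{1}{3603}$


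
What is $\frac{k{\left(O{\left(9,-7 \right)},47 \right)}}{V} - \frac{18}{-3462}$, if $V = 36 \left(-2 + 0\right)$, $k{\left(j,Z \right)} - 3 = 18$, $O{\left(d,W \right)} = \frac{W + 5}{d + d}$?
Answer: $- \frac{3967}{13848} \approx -0.28647$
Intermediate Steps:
$O{\left(d,W \right)} = \frac{5 + W}{2 d}$
$k{\left(j,Z \right)} = 21$ ($k{\left(j,Z \right)} = 3 + 18 = 21$)
$V = -72$ ($V = 36 \left(-2\right) = -72$)
$\frac{k{\left(O{\left(9,-7 \right)},47 \right)}}{V} - \frac{18}{-3462} = \frac{21}{-72} - \frac{18}{-3462} = 21 \left(- \frac{1}{72}\right) - - \frac{3}{577} = - \frac{7}{24} + \frac{3}{577} = - \frac{3967}{13848}$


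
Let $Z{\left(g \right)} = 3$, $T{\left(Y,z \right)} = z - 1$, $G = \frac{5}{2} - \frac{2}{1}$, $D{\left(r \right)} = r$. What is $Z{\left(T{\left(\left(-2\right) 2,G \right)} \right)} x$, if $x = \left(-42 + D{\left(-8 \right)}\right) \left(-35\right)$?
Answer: $5250$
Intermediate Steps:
$G = \frac{1}{2}$ ($G = 5 \cdot \frac{1}{2} - 2 = \frac{5}{2} - 2 = \frac{1}{2} \approx 0.5$)
$T{\left(Y,z \right)} = -1 + z$
$x = 1750$ ($x = \left(-42 - 8\right) \left(-35\right) = \left(-50\right) \left(-35\right) = 1750$)
$Z{\left(T{\left(\left(-2\right) 2,G \right)} \right)} x = 3 \cdot 1750 = 5250$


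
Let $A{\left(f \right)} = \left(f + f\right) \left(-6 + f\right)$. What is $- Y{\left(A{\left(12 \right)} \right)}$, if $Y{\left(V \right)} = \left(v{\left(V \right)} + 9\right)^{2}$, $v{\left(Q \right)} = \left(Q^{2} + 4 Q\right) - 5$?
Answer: $-454371856$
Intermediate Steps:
$A{\left(f \right)} = 2 f \left(-6 + f\right)$
$v{\left(Q \right)} = -5 + Q^{2} + 4 Q$
$Y{\left(V \right)} = \left(4 + V^{2} + 4 V\right)^{2}$ ($Y{\left(V \right)} = \left(\left(-5 + V^{2} + 4 V\right) + 9\right)^{2} = \left(4 + V^{2} + 4 V\right)^{2}$)
$- Y{\left(A{\left(12 \right)} \right)} = - \left(4 + \left(2 \cdot 12 \left(-6 + 12\right)\right)^{2} + 4 \cdot 2 \cdot 12 \left(-6 + 12\right)\right)^{2} = - \left(4 + \left(2 \cdot 12 \cdot 6\right)^{2} + 4 \cdot 2 \cdot 12 \cdot 6\right)^{2} = - \left(4 + 144^{2} + 4 \cdot 144\right)^{2} = - \left(4 + 20736 + 576\right)^{2} = - 21316^{2} = \left(-1\right) 454371856 = -454371856$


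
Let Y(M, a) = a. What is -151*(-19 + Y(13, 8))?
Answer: 1661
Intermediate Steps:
-151*(-19 + Y(13, 8)) = -151*(-19 + 8) = -151*(-11) = 1661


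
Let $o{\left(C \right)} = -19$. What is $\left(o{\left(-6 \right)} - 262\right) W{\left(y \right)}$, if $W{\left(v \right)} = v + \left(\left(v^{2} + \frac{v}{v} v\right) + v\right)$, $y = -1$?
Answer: $562$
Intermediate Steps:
$W{\left(v \right)} = v^{2} + 3 v$ ($W{\left(v \right)} = v + \left(\left(v^{2} + 1 v\right) + v\right) = v + \left(\left(v^{2} + v\right) + v\right) = v + \left(\left(v + v^{2}\right) + v\right) = v + \left(v^{2} + 2 v\right) = v^{2} + 3 v$)
$\left(o{\left(-6 \right)} - 262\right) W{\left(y \right)} = \left(-19 - 262\right) \left(- (3 - 1)\right) = - 281 \left(\left(-1\right) 2\right) = \left(-281\right) \left(-2\right) = 562$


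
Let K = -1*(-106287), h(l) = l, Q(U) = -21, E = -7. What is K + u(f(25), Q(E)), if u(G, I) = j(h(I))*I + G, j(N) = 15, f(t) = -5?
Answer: 105967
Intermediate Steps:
u(G, I) = G + 15*I (u(G, I) = 15*I + G = G + 15*I)
K = 106287
K + u(f(25), Q(E)) = 106287 + (-5 + 15*(-21)) = 106287 + (-5 - 315) = 106287 - 320 = 105967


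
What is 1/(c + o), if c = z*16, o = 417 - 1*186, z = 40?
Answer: 1/871 ≈ 0.0011481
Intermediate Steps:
o = 231 (o = 417 - 186 = 231)
c = 640 (c = 40*16 = 640)
1/(c + o) = 1/(640 + 231) = 1/871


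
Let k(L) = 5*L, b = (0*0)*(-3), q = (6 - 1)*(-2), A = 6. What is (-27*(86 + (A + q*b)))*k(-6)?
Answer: 74520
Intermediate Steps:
q = -10 (q = 5*(-2) = -10)
b = 0 (b = 0*(-3) = 0)
(-27*(86 + (A + q*b)))*k(-6) = (-27*(86 + (6 - 10*0)))*(5*(-6)) = -27*(86 + (6 + 0))*(-30) = -27*(86 + 6)*(-30) = -27*92*(-30) = -2484*(-30) = 74520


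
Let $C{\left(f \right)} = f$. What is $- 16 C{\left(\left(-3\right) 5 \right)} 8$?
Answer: $1920$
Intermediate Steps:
$- 16 C{\left(\left(-3\right) 5 \right)} 8 = - 16 \left(\left(-3\right) 5\right) 8 = \left(-16\right) \left(-15\right) 8 = 240 \cdot 8 = 1920$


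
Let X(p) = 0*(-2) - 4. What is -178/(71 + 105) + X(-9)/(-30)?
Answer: -1159/1320 ≈ -0.87803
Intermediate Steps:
X(p) = -4 (X(p) = 0 - 4 = -4)
-178/(71 + 105) + X(-9)/(-30) = -178/(71 + 105) - 4/(-30) = -178/176 - 4*(-1/30) = -178*1/176 + 2/15 = -89/88 + 2/15 = -1159/1320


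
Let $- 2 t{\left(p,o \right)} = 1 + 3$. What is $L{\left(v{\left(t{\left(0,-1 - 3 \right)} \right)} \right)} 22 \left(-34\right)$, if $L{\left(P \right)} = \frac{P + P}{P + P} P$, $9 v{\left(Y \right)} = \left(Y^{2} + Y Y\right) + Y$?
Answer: $- \frac{1496}{3} \approx -498.67$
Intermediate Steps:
$t{\left(p,o \right)} = -2$ ($t{\left(p,o \right)} = - \frac{1 + 3}{2} = \left(- \frac{1}{2}\right) 4 = -2$)
$v{\left(Y \right)} = \frac{Y}{9} + \frac{2 Y^{2}}{9}$ ($v{\left(Y \right)} = \frac{\left(Y^{2} + Y Y\right) + Y}{9} = \frac{\left(Y^{2} + Y^{2}\right) + Y}{9} = \frac{2 Y^{2} + Y}{9} = \frac{Y + 2 Y^{2}}{9} = \frac{Y}{9} + \frac{2 Y^{2}}{9}$)
$L{\left(P \right)} = P$ ($L{\left(P \right)} = \frac{2 P}{2 P} P = 2 P \frac{1}{2 P} P = 1 P = P$)
$L{\left(v{\left(t{\left(0,-1 - 3 \right)} \right)} \right)} 22 \left(-34\right) = \frac{1}{9} \left(-2\right) \left(1 + 2 \left(-2\right)\right) 22 \left(-34\right) = \frac{1}{9} \left(-2\right) \left(1 - 4\right) 22 \left(-34\right) = \frac{1}{9} \left(-2\right) \left(-3\right) 22 \left(-34\right) = \frac{2}{3} \cdot 22 \left(-34\right) = \frac{44}{3} \left(-34\right) = - \frac{1496}{3}$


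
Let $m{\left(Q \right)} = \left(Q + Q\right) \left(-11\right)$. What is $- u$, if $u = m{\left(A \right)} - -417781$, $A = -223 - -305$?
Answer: $-415977$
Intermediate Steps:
$A = 82$ ($A = -223 + 305 = 82$)
$m{\left(Q \right)} = - 22 Q$ ($m{\left(Q \right)} = 2 Q \left(-11\right) = - 22 Q$)
$u = 415977$ ($u = \left(-22\right) 82 - -417781 = -1804 + 417781 = 415977$)
$- u = \left(-1\right) 415977 = -415977$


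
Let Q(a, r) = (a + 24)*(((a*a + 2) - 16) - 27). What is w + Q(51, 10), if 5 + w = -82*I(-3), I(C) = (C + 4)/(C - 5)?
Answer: 768021/4 ≈ 1.9201e+5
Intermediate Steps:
I(C) = (4 + C)/(-5 + C)
Q(a, r) = (-41 + a**2)*(24 + a) (Q(a, r) = (24 + a)*(((a**2 + 2) - 16) - 27) = (24 + a)*(((2 + a**2) - 16) - 27) = (24 + a)*((-14 + a**2) - 27) = (24 + a)*(-41 + a**2) = (-41 + a**2)*(24 + a))
w = 21/4 (w = -5 - 82*(4 - 3)/(-5 - 3) = -5 - 82/(-8) = -5 - (-41)/4 = -5 - 82*(-1/8) = -5 + 41/4 = 21/4 ≈ 5.2500)
w + Q(51, 10) = 21/4 + (-984 + 51**3 - 41*51 + 24*51**2) = 21/4 + (-984 + 132651 - 2091 + 24*2601) = 21/4 + (-984 + 132651 - 2091 + 62424) = 21/4 + 192000 = 768021/4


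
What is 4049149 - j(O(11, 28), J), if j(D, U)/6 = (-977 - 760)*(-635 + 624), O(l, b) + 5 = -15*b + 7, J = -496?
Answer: 3934507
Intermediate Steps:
O(l, b) = 2 - 15*b (O(l, b) = -5 + (-15*b + 7) = -5 + (7 - 15*b) = 2 - 15*b)
j(D, U) = 114642 (j(D, U) = 6*((-977 - 760)*(-635 + 624)) = 6*(-1737*(-11)) = 6*19107 = 114642)
4049149 - j(O(11, 28), J) = 4049149 - 1*114642 = 4049149 - 114642 = 3934507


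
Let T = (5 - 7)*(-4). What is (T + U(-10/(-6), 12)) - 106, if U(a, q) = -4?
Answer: -102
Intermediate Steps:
T = 8 (T = -2*(-4) = 8)
(T + U(-10/(-6), 12)) - 106 = (8 - 4) - 106 = 4 - 106 = -102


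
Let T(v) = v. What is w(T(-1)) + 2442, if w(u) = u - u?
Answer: 2442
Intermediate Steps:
w(u) = 0
w(T(-1)) + 2442 = 0 + 2442 = 2442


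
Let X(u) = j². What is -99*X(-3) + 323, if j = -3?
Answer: -568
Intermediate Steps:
X(u) = 9 (X(u) = (-3)² = 9)
-99*X(-3) + 323 = -99*9 + 323 = -891 + 323 = -568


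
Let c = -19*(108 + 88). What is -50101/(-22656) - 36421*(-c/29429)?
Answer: -3071399729095/666743424 ≈ -4606.6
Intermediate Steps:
c = -3724 (c = -19*196 = -3724)
-50101/(-22656) - 36421*(-c/29429) = -50101/(-22656) - 36421/((-29429/(-3724))) = -50101*(-1/22656) - 36421/((-29429*(-1/3724))) = 50101/22656 - 36421/29429/3724 = 50101/22656 - 36421*3724/29429 = 50101/22656 - 135631804/29429 = -3071399729095/666743424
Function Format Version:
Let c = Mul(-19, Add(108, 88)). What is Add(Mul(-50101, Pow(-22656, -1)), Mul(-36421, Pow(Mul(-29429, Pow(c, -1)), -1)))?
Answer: Rational(-3071399729095, 666743424) ≈ -4606.6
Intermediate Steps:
c = -3724 (c = Mul(-19, 196) = -3724)
Add(Mul(-50101, Pow(-22656, -1)), Mul(-36421, Pow(Mul(-29429, Pow(c, -1)), -1))) = Add(Mul(-50101, Pow(-22656, -1)), Mul(-36421, Pow(Mul(-29429, Pow(-3724, -1)), -1))) = Add(Mul(-50101, Rational(-1, 22656)), Mul(-36421, Pow(Mul(-29429, Rational(-1, 3724)), -1))) = Add(Rational(50101, 22656), Mul(-36421, Pow(Rational(29429, 3724), -1))) = Add(Rational(50101, 22656), Mul(-36421, Rational(3724, 29429))) = Add(Rational(50101, 22656), Rational(-135631804, 29429)) = Rational(-3071399729095, 666743424)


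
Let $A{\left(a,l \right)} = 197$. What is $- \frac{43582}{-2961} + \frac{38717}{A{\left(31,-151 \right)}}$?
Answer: $\frac{17603813}{83331} \approx 211.25$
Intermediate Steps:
$- \frac{43582}{-2961} + \frac{38717}{A{\left(31,-151 \right)}} = - \frac{43582}{-2961} + \frac{38717}{197} = \left(-43582\right) \left(- \frac{1}{2961}\right) + 38717 \cdot \frac{1}{197} = \frac{6226}{423} + \frac{38717}{197} = \frac{17603813}{83331}$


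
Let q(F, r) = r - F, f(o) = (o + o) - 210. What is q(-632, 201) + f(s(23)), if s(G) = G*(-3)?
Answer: 485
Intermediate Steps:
s(G) = -3*G
f(o) = -210 + 2*o (f(o) = 2*o - 210 = -210 + 2*o)
q(-632, 201) + f(s(23)) = (201 - 1*(-632)) + (-210 + 2*(-3*23)) = (201 + 632) + (-210 + 2*(-69)) = 833 + (-210 - 138) = 833 - 348 = 485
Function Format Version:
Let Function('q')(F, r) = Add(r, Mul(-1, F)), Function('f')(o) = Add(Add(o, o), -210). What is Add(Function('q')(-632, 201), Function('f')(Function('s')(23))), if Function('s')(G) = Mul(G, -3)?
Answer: 485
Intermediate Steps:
Function('s')(G) = Mul(-3, G)
Function('f')(o) = Add(-210, Mul(2, o)) (Function('f')(o) = Add(Mul(2, o), -210) = Add(-210, Mul(2, o)))
Add(Function('q')(-632, 201), Function('f')(Function('s')(23))) = Add(Add(201, Mul(-1, -632)), Add(-210, Mul(2, Mul(-3, 23)))) = Add(Add(201, 632), Add(-210, Mul(2, -69))) = Add(833, Add(-210, -138)) = Add(833, -348) = 485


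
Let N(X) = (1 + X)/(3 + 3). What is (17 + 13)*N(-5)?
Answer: -20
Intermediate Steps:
N(X) = ⅙ + X/6 (N(X) = (1 + X)/6 = (1 + X)*(⅙) = ⅙ + X/6)
(17 + 13)*N(-5) = (17 + 13)*(⅙ + (⅙)*(-5)) = 30*(⅙ - ⅚) = 30*(-⅔) = -20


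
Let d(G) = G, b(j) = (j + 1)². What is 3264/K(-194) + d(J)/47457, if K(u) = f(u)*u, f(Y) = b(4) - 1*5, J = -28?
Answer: -19376036/23016645 ≈ -0.84183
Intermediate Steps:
b(j) = (1 + j)²
f(Y) = 20 (f(Y) = (1 + 4)² - 1*5 = 5² - 5 = 25 - 5 = 20)
K(u) = 20*u
3264/K(-194) + d(J)/47457 = 3264/((20*(-194))) - 28/47457 = 3264/(-3880) - 28*1/47457 = 3264*(-1/3880) - 28/47457 = -408/485 - 28/47457 = -19376036/23016645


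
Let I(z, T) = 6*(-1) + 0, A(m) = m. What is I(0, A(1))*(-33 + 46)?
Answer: -78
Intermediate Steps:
I(z, T) = -6 (I(z, T) = -6 + 0 = -6)
I(0, A(1))*(-33 + 46) = -6*(-33 + 46) = -6*13 = -78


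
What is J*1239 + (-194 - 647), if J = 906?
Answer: 1121693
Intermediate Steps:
J*1239 + (-194 - 647) = 906*1239 + (-194 - 647) = 1122534 - 841 = 1121693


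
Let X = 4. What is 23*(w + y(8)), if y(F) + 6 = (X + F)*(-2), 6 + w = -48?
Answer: -1932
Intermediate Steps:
w = -54 (w = -6 - 48 = -54)
y(F) = -14 - 2*F (y(F) = -6 + (4 + F)*(-2) = -6 + (-8 - 2*F) = -14 - 2*F)
23*(w + y(8)) = 23*(-54 + (-14 - 2*8)) = 23*(-54 + (-14 - 16)) = 23*(-54 - 30) = 23*(-84) = -1932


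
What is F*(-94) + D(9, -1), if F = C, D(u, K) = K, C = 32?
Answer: -3009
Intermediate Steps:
F = 32
F*(-94) + D(9, -1) = 32*(-94) - 1 = -3008 - 1 = -3009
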